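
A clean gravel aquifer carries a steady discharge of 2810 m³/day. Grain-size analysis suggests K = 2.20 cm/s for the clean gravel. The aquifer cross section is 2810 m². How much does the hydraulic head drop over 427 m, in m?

Convert K: 2.20 cm/s × 864 = 1901 m/day.
From Q = K·A·i, i = Q / (K·A) = 2810 / (1901 × 2810) = 0.0005261.
Head loss Δh = i · L = 0.0005261 × 427 = 0.2246 m.

0.225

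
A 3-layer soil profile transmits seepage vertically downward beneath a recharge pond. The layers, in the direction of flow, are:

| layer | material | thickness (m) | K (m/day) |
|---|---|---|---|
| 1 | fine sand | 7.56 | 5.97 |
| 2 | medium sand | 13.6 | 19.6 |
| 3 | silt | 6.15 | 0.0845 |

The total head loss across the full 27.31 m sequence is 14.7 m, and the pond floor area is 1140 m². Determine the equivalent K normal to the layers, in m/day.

Flow is perpendicular to layering, so the layers act in series and the equivalent K is the thickness-weighted harmonic mean.
Total thickness L = 7.56 + 13.6 + 6.15 = 27.31 m.
Σ(b_i/K_i) = 7.56/5.97 + 13.6/19.6 + 6.15/0.0845 = 74.74 d.
K_eq = L / Σ(b_i/K_i) = 27.31 / 74.74 = 0.3654 m/day.

0.365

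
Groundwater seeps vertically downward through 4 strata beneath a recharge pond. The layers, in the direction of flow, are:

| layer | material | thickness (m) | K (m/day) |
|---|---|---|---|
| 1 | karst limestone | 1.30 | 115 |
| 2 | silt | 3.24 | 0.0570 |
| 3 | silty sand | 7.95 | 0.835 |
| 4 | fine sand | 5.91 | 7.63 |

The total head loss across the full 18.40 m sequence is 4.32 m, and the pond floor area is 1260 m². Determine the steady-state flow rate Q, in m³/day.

Flow is perpendicular to layering, so the layers act in series and the equivalent K is the thickness-weighted harmonic mean.
Total thickness L = 1.30 + 3.24 + 7.95 + 5.91 = 18.40 m.
Σ(b_i/K_i) = 1.30/115 + 3.24/0.0570 + 7.95/0.835 + 5.91/7.63 = 67.15 d.
K_eq = L / Σ(b_i/K_i) = 18.40 / 67.15 = 0.2740 m/day.
Q = K_eq · A · (Δh/L) = 0.2740 × 1260 × (4.32/18.40) = 81.06 m³/day.

81.1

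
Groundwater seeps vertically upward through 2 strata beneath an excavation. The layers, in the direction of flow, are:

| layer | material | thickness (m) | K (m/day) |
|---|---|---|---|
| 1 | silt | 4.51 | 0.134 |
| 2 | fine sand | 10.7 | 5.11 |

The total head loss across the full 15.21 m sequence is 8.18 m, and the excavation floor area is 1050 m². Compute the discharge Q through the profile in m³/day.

Flow is perpendicular to layering, so the layers act in series and the equivalent K is the thickness-weighted harmonic mean.
Total thickness L = 4.51 + 10.7 = 15.21 m.
Σ(b_i/K_i) = 4.51/0.134 + 10.7/5.11 = 35.75 d.
K_eq = L / Σ(b_i/K_i) = 15.21 / 35.75 = 0.4254 m/day.
Q = K_eq · A · (Δh/L) = 0.4254 × 1050 × (8.18/15.21) = 240.2 m³/day.

240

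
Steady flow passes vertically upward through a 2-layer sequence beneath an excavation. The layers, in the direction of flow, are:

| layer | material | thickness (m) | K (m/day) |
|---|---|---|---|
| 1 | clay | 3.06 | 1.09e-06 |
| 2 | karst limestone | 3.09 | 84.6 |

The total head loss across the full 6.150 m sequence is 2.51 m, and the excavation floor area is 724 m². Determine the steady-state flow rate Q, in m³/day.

Flow is perpendicular to layering, so the layers act in series and the equivalent K is the thickness-weighted harmonic mean.
Total thickness L = 3.06 + 3.09 = 6.150 m.
Σ(b_i/K_i) = 3.06/1.09e-06 + 3.09/84.6 = 2.807e+06 d.
K_eq = L / Σ(b_i/K_i) = 6.150 / 2.807e+06 = 2.191e-06 m/day.
Q = K_eq · A · (Δh/L) = 2.191e-06 × 724 × (2.51/6.150) = 0.0006473 m³/day.

0.000647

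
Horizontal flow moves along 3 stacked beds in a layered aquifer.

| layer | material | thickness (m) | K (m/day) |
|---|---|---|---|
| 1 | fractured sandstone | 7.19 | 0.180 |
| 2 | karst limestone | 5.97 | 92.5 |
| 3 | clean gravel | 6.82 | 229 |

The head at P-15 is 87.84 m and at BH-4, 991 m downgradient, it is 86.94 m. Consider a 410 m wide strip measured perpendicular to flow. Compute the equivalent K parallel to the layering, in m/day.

Flow is parallel to layering, so each bed carries its own Darcy discharge and the transmissivities add.
Σ(K_i·b_i) = 0.180×7.19 + 92.5×5.97 + 229×6.82 = 2115 m²/day.
Total thickness b = 19.98 m, so K_eq = Σ(K_i·b_i)/b = 105.9 m/day.

106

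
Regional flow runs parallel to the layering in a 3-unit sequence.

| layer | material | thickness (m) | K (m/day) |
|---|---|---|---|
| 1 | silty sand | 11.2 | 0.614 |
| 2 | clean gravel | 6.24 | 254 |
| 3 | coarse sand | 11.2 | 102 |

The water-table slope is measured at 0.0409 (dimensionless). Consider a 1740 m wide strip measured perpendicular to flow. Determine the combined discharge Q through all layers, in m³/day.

195000

Flow is parallel to layering, so each bed carries its own Darcy discharge and the transmissivities add.
Σ(K_i·b_i) = 0.614×11.2 + 254×6.24 + 102×11.2 = 2734 m²/day.
Hydraulic gradient i = 0.0409.
Q = Σ(K_i·b_i) · W · i = 2734 × 1740 × 0.04090 = 1.946e+05 m³/day.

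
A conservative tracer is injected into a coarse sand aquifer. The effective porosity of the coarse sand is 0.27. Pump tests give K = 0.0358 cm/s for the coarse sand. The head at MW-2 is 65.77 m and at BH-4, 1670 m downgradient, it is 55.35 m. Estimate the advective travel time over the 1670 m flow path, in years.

6.40

Convert K: 0.0358 cm/s × 864 = 30.93 m/day.
Hydraulic gradient i = (65.77 − 55.35) / 1670 = 10.42 / 1670 = 0.006240.
Darcy flux q = K · i = 30.93 × 0.006240 = 0.1930 m/day.
Seepage velocity v = q / n_e = 0.1930 / 0.27 = 0.7148 m/day.
Travel time t = L / v = 1670 / 0.7148 = 2336 days = 6.396 years.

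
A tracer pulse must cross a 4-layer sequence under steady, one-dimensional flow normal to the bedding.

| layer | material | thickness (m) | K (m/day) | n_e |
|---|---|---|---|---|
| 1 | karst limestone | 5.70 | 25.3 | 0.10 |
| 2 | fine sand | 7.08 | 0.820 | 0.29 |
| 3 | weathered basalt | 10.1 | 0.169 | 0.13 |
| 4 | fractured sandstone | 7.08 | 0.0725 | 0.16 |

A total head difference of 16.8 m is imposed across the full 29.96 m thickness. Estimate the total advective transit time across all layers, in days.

With flow normal to the layers, continuity requires the same specific discharge q through every layer.
Σ(b_i/K_i) = 5.70/25.3 + 7.08/0.820 + 10.1/0.169 + 7.08/0.0725 = 166.3 d.
q = Δh / Σ(b_i/K_i) = 16.8 / 166.3 = 0.1010 m/day.
In each layer the seepage velocity is v_i = q/n_i, so the layer transit time is t_i = b_i·n_i / q:
  layer 1 (karst limestone): t_1 = 5.70 × 0.10 / 0.1010 = 5.642 d
  layer 2 (fine sand): t_2 = 7.08 × 0.29 / 0.1010 = 20.32 d
  layer 3 (weathered basalt): t_3 = 10.1 × 0.13 / 0.1010 = 13.00 d
  layer 4 (fractured sandstone): t_4 = 7.08 × 0.16 / 0.1010 = 11.21 d
Total t = Σ t_i = 50.17 days.

50.2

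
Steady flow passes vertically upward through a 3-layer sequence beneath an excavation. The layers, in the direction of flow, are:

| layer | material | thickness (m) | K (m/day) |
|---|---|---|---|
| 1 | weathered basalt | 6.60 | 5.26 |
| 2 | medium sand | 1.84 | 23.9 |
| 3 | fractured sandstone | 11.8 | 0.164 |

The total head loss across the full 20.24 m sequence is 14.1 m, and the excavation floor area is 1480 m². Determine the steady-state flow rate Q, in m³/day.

285

Flow is perpendicular to layering, so the layers act in series and the equivalent K is the thickness-weighted harmonic mean.
Total thickness L = 6.60 + 1.84 + 11.8 = 20.24 m.
Σ(b_i/K_i) = 6.60/5.26 + 1.84/23.9 + 11.8/0.164 = 73.28 d.
K_eq = L / Σ(b_i/K_i) = 20.24 / 73.28 = 0.2762 m/day.
Q = K_eq · A · (Δh/L) = 0.2762 × 1480 × (14.1/20.24) = 284.8 m³/day.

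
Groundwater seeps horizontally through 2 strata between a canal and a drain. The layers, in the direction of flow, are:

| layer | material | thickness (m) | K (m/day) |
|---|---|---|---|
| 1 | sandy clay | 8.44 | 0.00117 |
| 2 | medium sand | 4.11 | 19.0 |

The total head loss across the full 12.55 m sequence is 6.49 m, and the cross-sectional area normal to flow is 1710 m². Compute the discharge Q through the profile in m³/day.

Flow is perpendicular to layering, so the layers act in series and the equivalent K is the thickness-weighted harmonic mean.
Total thickness L = 8.44 + 4.11 = 12.55 m.
Σ(b_i/K_i) = 8.44/0.00117 + 4.11/19.0 = 7214 d.
K_eq = L / Σ(b_i/K_i) = 12.55 / 7214 = 0.001740 m/day.
Q = K_eq · A · (Δh/L) = 0.001740 × 1710 × (6.49/12.55) = 1.538 m³/day.

1.54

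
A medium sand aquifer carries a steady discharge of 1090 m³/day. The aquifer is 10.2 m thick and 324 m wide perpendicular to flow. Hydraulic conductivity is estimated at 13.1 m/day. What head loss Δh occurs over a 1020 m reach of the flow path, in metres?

25.7

Cross-sectional area A = 324 × 10.2 = 3305 m².
From Q = K·A·i, i = Q / (K·A) = 1090 / (13.10 × 3305) = 0.02518.
Head loss Δh = i · L = 0.02518 × 1020 = 25.68 m.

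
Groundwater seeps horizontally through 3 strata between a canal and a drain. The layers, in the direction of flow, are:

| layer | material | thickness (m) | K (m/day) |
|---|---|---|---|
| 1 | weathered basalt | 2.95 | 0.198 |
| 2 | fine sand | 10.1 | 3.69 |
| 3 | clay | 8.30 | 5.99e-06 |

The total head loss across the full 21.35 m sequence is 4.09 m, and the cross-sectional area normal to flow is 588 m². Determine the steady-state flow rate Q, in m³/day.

0.00174

Flow is perpendicular to layering, so the layers act in series and the equivalent K is the thickness-weighted harmonic mean.
Total thickness L = 2.95 + 10.1 + 8.30 = 21.35 m.
Σ(b_i/K_i) = 2.95/0.198 + 10.1/3.69 + 8.30/5.99e-06 = 1.386e+06 d.
K_eq = L / Σ(b_i/K_i) = 21.35 / 1.386e+06 = 1.541e-05 m/day.
Q = K_eq · A · (Δh/L) = 1.541e-05 × 588 × (4.09/21.35) = 0.001736 m³/day.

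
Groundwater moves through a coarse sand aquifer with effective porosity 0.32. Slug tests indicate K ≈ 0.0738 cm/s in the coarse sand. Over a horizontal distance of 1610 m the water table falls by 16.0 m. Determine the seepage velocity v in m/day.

1.98

Convert K: 0.0738 cm/s × 864 = 63.76 m/day.
Hydraulic gradient i = Δh / L = 16.0 / 1610 = 0.009938.
Darcy flux q = K · i = 63.76 × 0.009938 = 0.6337 m/day.
Seepage velocity v = q / n_e = 0.6337 / 0.32 = 1.980 m/day.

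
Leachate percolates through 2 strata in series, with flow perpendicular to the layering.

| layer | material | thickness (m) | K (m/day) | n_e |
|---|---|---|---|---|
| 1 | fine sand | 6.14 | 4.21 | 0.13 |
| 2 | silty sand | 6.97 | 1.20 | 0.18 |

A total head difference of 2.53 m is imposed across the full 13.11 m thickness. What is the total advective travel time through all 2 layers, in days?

With flow normal to the layers, continuity requires the same specific discharge q through every layer.
Σ(b_i/K_i) = 6.14/4.21 + 6.97/1.20 = 7.267 d.
q = Δh / Σ(b_i/K_i) = 2.53 / 7.267 = 0.3482 m/day.
In each layer the seepage velocity is v_i = q/n_i, so the layer transit time is t_i = b_i·n_i / q:
  layer 1 (fine sand): t_1 = 6.14 × 0.13 / 0.3482 = 2.293 d
  layer 2 (silty sand): t_2 = 6.97 × 0.18 / 0.3482 = 3.604 d
Total t = Σ t_i = 5.896 days.

5.90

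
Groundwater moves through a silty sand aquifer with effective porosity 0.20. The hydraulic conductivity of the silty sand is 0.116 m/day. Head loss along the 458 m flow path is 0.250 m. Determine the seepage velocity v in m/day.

0.000317

Hydraulic gradient i = Δh / L = 0.250 / 458 = 0.0005459.
Darcy flux q = K · i = 0.1160 × 0.0005459 = 6.332e-05 m/day.
Seepage velocity v = q / n_e = 6.332e-05 / 0.20 = 0.0003166 m/day.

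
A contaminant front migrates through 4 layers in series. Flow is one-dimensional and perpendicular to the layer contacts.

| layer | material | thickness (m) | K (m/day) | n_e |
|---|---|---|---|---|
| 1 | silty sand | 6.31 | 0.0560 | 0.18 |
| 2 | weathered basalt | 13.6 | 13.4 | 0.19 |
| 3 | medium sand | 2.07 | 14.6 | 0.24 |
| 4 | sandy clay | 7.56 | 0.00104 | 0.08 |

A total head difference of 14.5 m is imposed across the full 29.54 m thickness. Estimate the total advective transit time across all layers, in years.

With flow normal to the layers, continuity requires the same specific discharge q through every layer.
Σ(b_i/K_i) = 6.31/0.0560 + 13.6/13.4 + 2.07/14.6 + 7.56/0.00104 = 7383 d.
q = Δh / Σ(b_i/K_i) = 14.5 / 7383 = 0.001964 m/day.
In each layer the seepage velocity is v_i = q/n_i, so the layer transit time is t_i = b_i·n_i / q:
  layer 1 (silty sand): t_1 = 6.31 × 0.18 / 0.001964 = 578.3 d
  layer 2 (weathered basalt): t_2 = 13.6 × 0.19 / 0.001964 = 1316 d
  layer 3 (medium sand): t_3 = 2.07 × 0.24 / 0.001964 = 253.0 d
  layer 4 (sandy clay): t_4 = 7.56 × 0.08 / 0.001964 = 308.0 d
Total t = Σ t_i = 2455 days = 6.721 years.

6.72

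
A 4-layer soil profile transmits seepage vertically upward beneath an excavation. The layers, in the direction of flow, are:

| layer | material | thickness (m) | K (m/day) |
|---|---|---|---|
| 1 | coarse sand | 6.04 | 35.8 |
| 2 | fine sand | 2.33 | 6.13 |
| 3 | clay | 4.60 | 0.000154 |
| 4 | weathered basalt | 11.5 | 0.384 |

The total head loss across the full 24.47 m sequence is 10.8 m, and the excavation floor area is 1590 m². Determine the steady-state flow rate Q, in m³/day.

0.574

Flow is perpendicular to layering, so the layers act in series and the equivalent K is the thickness-weighted harmonic mean.
Total thickness L = 6.04 + 2.33 + 4.60 + 11.5 = 24.47 m.
Σ(b_i/K_i) = 6.04/35.8 + 2.33/6.13 + 4.60/0.000154 + 11.5/0.384 = 29901 d.
K_eq = L / Σ(b_i/K_i) = 24.47 / 29901 = 0.0008184 m/day.
Q = K_eq · A · (Δh/L) = 0.0008184 × 1590 × (10.8/24.47) = 0.5743 m³/day.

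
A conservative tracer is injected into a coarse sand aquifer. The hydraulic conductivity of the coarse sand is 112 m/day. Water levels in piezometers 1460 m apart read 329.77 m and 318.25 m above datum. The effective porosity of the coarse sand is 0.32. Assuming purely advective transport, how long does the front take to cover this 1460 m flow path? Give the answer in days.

Hydraulic gradient i = (329.77 − 318.25) / 1460 = 11.52 / 1460 = 0.007890.
Darcy flux q = K · i = 112.0 × 0.007890 = 0.8837 m/day.
Seepage velocity v = q / n_e = 0.8837 / 0.32 = 2.762 m/day.
Travel time t = L / v = 1460 / 2.762 = 528.7 days.

529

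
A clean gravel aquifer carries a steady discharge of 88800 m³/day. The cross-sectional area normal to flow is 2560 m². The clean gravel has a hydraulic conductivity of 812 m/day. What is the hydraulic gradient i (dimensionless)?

From Q = K·A·i, i = Q / (K·A) = 88800 / (812.0 × 2560) = 0.04272.

0.0427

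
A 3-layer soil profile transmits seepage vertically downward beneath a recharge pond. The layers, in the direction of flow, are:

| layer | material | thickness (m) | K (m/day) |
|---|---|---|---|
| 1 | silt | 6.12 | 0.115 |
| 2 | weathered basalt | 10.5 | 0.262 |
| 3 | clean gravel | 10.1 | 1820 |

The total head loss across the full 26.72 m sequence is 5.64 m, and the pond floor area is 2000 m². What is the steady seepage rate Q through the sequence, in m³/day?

Flow is perpendicular to layering, so the layers act in series and the equivalent K is the thickness-weighted harmonic mean.
Total thickness L = 6.12 + 10.5 + 10.1 = 26.72 m.
Σ(b_i/K_i) = 6.12/0.115 + 10.5/0.262 + 10.1/1820 = 93.30 d.
K_eq = L / Σ(b_i/K_i) = 26.72 / 93.30 = 0.2864 m/day.
Q = K_eq · A · (Δh/L) = 0.2864 × 2000 × (5.64/26.72) = 120.9 m³/day.

121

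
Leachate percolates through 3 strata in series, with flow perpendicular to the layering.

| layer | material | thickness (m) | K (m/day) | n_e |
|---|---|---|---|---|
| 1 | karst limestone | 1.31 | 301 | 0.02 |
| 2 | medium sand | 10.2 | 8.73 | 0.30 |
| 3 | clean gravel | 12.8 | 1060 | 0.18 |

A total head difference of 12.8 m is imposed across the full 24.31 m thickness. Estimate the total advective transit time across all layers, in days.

With flow normal to the layers, continuity requires the same specific discharge q through every layer.
Σ(b_i/K_i) = 1.31/301 + 10.2/8.73 + 12.8/1060 = 1.185 d.
q = Δh / Σ(b_i/K_i) = 12.8 / 1.185 = 10.80 m/day.
In each layer the seepage velocity is v_i = q/n_i, so the layer transit time is t_i = b_i·n_i / q:
  layer 1 (karst limestone): t_1 = 1.31 × 0.02 / 10.80 = 0.002425 d
  layer 2 (medium sand): t_2 = 10.2 × 0.30 / 10.80 = 0.2832 d
  layer 3 (clean gravel): t_3 = 12.8 × 0.18 / 10.80 = 0.2133 d
Total t = Σ t_i = 0.4989 days.

0.499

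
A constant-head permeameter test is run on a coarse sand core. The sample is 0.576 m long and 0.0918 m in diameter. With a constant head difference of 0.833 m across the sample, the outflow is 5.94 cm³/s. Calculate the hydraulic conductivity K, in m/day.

Cross-sectional area A = π·(d/2)² = π × (0.0918/2)² = 0.006619 m².
Convert discharge: 5.94 cm³/s = 5.940e-06 m³/s.
Darcy's law rearranged: K = Q·L / (A·Δh) = 5.940e-06 × 0.576 / (0.006619 × 0.833) = 0.0006206 m/s = 53.62 m/day.

53.6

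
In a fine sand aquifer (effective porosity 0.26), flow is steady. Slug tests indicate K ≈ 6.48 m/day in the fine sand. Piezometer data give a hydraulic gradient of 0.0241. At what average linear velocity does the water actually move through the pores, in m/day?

0.601

Hydraulic gradient i = 0.0241.
Darcy flux q = K · i = 6.480 × 0.02410 = 0.1562 m/day.
Seepage velocity v = q / n_e = 0.1562 / 0.26 = 0.6006 m/day.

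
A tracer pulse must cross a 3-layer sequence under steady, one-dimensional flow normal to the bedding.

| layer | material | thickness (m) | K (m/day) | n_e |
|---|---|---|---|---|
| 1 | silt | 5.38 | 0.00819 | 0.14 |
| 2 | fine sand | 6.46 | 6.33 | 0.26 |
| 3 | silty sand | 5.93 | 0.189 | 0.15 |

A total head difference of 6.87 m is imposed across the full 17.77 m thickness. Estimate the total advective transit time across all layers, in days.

333

With flow normal to the layers, continuity requires the same specific discharge q through every layer.
Σ(b_i/K_i) = 5.38/0.00819 + 6.46/6.33 + 5.93/0.189 = 689.3 d.
q = Δh / Σ(b_i/K_i) = 6.87 / 689.3 = 0.009967 m/day.
In each layer the seepage velocity is v_i = q/n_i, so the layer transit time is t_i = b_i·n_i / q:
  layer 1 (silt): t_1 = 5.38 × 0.14 / 0.009967 = 75.57 d
  layer 2 (fine sand): t_2 = 6.46 × 0.26 / 0.009967 = 168.5 d
  layer 3 (silty sand): t_3 = 5.93 × 0.15 / 0.009967 = 89.25 d
Total t = Σ t_i = 333.3 days.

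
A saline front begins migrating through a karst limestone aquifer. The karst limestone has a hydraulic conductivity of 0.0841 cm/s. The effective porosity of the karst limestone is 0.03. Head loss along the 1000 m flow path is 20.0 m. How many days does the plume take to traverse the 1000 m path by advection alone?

20.6

Convert K: 0.0841 cm/s × 864 = 72.66 m/day.
Hydraulic gradient i = Δh / L = 20.0 / 1000 = 0.02000.
Darcy flux q = K · i = 72.66 × 0.02000 = 1.453 m/day.
Seepage velocity v = q / n_e = 1.453 / 0.03 = 48.44 m/day.
Travel time t = L / v = 1000 / 48.44 = 20.64 days.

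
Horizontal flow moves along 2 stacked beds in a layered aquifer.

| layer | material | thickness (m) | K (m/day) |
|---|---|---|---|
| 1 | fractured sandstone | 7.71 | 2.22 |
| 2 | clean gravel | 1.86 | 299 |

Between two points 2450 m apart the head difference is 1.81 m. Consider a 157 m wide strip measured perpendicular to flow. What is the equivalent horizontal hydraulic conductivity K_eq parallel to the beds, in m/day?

Flow is parallel to layering, so each bed carries its own Darcy discharge and the transmissivities add.
Σ(K_i·b_i) = 2.22×7.71 + 299×1.86 = 573.3 m²/day.
Total thickness b = 9.570 m, so K_eq = Σ(K_i·b_i)/b = 59.90 m/day.

59.9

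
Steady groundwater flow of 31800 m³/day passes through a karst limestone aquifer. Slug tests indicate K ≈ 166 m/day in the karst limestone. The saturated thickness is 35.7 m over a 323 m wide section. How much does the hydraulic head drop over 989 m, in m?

16.4

Cross-sectional area A = 323 × 35.7 = 11531 m².
From Q = K·A·i, i = Q / (K·A) = 31800 / (166.0 × 11531) = 0.01661.
Head loss Δh = i · L = 0.01661 × 989 = 16.43 m.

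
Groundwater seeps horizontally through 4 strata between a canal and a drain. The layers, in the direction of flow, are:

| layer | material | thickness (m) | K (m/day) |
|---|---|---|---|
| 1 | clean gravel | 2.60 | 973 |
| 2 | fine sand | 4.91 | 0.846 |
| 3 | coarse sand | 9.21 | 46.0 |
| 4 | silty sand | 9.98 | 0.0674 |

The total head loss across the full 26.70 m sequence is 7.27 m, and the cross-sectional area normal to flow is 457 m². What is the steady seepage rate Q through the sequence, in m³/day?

Flow is perpendicular to layering, so the layers act in series and the equivalent K is the thickness-weighted harmonic mean.
Total thickness L = 2.60 + 4.91 + 9.21 + 9.98 = 26.70 m.
Σ(b_i/K_i) = 2.60/973 + 4.91/0.846 + 9.21/46.0 + 9.98/0.0674 = 154.1 d.
K_eq = L / Σ(b_i/K_i) = 26.70 / 154.1 = 0.1733 m/day.
Q = K_eq · A · (Δh/L) = 0.1733 × 457 × (7.27/26.70) = 21.56 m³/day.

21.6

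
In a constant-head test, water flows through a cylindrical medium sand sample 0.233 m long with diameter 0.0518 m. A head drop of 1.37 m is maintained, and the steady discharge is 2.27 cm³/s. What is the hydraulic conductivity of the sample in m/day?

Cross-sectional area A = π·(d/2)² = π × (0.0518/2)² = 0.002107 m².
Convert discharge: 2.27 cm³/s = 2.270e-06 m³/s.
Darcy's law rearranged: K = Q·L / (A·Δh) = 2.270e-06 × 0.233 / (0.002107 × 1.37) = 0.0001832 m/s = 15.83 m/day.

15.8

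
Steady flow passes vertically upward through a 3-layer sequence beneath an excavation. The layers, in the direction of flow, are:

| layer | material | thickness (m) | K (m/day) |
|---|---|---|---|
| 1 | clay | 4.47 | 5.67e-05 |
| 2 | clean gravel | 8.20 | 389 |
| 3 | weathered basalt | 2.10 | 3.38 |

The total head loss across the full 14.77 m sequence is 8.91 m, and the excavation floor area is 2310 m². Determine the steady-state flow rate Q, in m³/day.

0.261

Flow is perpendicular to layering, so the layers act in series and the equivalent K is the thickness-weighted harmonic mean.
Total thickness L = 4.47 + 8.20 + 2.10 = 14.77 m.
Σ(b_i/K_i) = 4.47/5.67e-05 + 8.20/389 + 2.10/3.38 = 78837 d.
K_eq = L / Σ(b_i/K_i) = 14.77 / 78837 = 0.0001873 m/day.
Q = K_eq · A · (Δh/L) = 0.0001873 × 2310 × (8.91/14.77) = 0.2611 m³/day.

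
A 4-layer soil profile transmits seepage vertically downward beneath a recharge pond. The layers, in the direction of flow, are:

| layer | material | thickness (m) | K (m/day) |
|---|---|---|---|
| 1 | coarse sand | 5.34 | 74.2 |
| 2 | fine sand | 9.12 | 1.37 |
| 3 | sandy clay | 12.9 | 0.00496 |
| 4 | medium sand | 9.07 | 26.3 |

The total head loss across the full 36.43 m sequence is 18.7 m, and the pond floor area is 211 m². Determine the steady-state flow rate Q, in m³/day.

Flow is perpendicular to layering, so the layers act in series and the equivalent K is the thickness-weighted harmonic mean.
Total thickness L = 5.34 + 9.12 + 12.9 + 9.07 = 36.43 m.
Σ(b_i/K_i) = 5.34/74.2 + 9.12/1.37 + 12.9/0.00496 + 9.07/26.3 = 2608 d.
K_eq = L / Σ(b_i/K_i) = 36.43 / 2608 = 0.01397 m/day.
Q = K_eq · A · (Δh/L) = 0.01397 × 211 × (18.7/36.43) = 1.513 m³/day.

1.51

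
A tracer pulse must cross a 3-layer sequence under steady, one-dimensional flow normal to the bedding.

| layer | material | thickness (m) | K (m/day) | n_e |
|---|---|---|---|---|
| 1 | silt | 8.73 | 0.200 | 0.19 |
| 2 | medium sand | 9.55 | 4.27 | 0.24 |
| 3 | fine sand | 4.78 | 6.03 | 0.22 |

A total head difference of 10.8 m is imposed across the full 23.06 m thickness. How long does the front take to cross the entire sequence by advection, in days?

21.6

With flow normal to the layers, continuity requires the same specific discharge q through every layer.
Σ(b_i/K_i) = 8.73/0.200 + 9.55/4.27 + 4.78/6.03 = 46.68 d.
q = Δh / Σ(b_i/K_i) = 10.8 / 46.68 = 0.2314 m/day.
In each layer the seepage velocity is v_i = q/n_i, so the layer transit time is t_i = b_i·n_i / q:
  layer 1 (silt): t_1 = 8.73 × 0.19 / 0.2314 = 7.169 d
  layer 2 (medium sand): t_2 = 9.55 × 0.24 / 0.2314 = 9.906 d
  layer 3 (fine sand): t_3 = 4.78 × 0.22 / 0.2314 = 4.545 d
Total t = Σ t_i = 21.62 days.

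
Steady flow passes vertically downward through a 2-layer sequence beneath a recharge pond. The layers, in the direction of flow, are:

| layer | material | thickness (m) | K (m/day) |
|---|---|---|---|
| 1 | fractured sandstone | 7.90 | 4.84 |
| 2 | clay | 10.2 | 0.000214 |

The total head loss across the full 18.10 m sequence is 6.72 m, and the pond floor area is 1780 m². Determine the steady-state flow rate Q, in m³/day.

0.251

Flow is perpendicular to layering, so the layers act in series and the equivalent K is the thickness-weighted harmonic mean.
Total thickness L = 7.90 + 10.2 = 18.10 m.
Σ(b_i/K_i) = 7.90/4.84 + 10.2/0.000214 = 47665 d.
K_eq = L / Σ(b_i/K_i) = 18.10 / 47665 = 0.0003797 m/day.
Q = K_eq · A · (Δh/L) = 0.0003797 × 1780 × (6.72/18.10) = 0.2510 m³/day.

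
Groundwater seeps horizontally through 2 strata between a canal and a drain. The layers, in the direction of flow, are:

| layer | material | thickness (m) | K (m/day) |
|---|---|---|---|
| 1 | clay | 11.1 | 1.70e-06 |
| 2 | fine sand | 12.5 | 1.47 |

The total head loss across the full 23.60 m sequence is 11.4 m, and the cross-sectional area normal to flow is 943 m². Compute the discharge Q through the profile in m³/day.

0.00165

Flow is perpendicular to layering, so the layers act in series and the equivalent K is the thickness-weighted harmonic mean.
Total thickness L = 11.1 + 12.5 = 23.60 m.
Σ(b_i/K_i) = 11.1/1.70e-06 + 12.5/1.47 = 6.529e+06 d.
K_eq = L / Σ(b_i/K_i) = 23.60 / 6.529e+06 = 3.614e-06 m/day.
Q = K_eq · A · (Δh/L) = 3.614e-06 × 943 × (11.4/23.60) = 0.001646 m³/day.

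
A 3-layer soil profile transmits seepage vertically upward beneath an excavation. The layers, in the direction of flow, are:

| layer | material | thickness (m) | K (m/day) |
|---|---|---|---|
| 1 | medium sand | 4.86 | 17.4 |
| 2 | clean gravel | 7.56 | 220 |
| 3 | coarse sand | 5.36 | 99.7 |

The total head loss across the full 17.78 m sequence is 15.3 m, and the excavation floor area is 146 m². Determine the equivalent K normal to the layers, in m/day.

48.4

Flow is perpendicular to layering, so the layers act in series and the equivalent K is the thickness-weighted harmonic mean.
Total thickness L = 4.86 + 7.56 + 5.36 = 17.78 m.
Σ(b_i/K_i) = 4.86/17.4 + 7.56/220 + 5.36/99.7 = 0.3674 d.
K_eq = L / Σ(b_i/K_i) = 17.78 / 0.3674 = 48.39 m/day.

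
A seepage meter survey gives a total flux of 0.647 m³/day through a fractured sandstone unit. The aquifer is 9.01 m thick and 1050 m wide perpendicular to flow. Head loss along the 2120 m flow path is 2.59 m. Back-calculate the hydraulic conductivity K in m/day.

Cross-sectional area A = 1050 × 9.01 = 9460 m².
Hydraulic gradient i = Δh / L = 2.59 / 2120 = 0.001222.
From Q = K·A·i, K = Q / (A·i) = 0.647 / (9460 × 0.001222) = 0.05598 m/day.

0.0560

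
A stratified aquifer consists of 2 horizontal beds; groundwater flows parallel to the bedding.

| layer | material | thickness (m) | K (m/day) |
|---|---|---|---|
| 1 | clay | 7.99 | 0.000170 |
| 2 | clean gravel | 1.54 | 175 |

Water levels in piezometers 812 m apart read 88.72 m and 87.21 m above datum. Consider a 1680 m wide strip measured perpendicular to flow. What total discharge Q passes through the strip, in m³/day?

Flow is parallel to layering, so each bed carries its own Darcy discharge and the transmissivities add.
Σ(K_i·b_i) = 0.000170×7.99 + 175×1.54 = 269.5 m²/day.
Hydraulic gradient i = (88.72 − 87.21) / 812 = 1.51 / 812 = 0.001860.
Q = Σ(K_i·b_i) · W · i = 269.5 × 1680 × 0.001860 = 842.0 m³/day.

842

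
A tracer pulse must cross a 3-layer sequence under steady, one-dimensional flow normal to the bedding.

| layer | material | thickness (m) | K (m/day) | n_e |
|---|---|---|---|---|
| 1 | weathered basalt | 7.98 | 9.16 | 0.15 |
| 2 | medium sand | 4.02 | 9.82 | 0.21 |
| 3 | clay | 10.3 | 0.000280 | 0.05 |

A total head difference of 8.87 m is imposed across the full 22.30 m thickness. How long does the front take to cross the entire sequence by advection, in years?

29.0

With flow normal to the layers, continuity requires the same specific discharge q through every layer.
Σ(b_i/K_i) = 7.98/9.16 + 4.02/9.82 + 10.3/0.000280 = 36787 d.
q = Δh / Σ(b_i/K_i) = 8.87 / 36787 = 0.0002411 m/day.
In each layer the seepage velocity is v_i = q/n_i, so the layer transit time is t_i = b_i·n_i / q:
  layer 1 (weathered basalt): t_1 = 7.98 × 0.15 / 0.0002411 = 4964 d
  layer 2 (medium sand): t_2 = 4.02 × 0.21 / 0.0002411 = 3501 d
  layer 3 (clay): t_3 = 10.3 × 0.05 / 0.0002411 = 2136 d
Total t = Σ t_i = 10601 days = 29.03 years.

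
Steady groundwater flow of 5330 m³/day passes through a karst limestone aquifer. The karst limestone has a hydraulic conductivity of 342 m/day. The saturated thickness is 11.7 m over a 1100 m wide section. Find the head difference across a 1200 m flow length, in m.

1.45

Cross-sectional area A = 1100 × 11.7 = 12870 m².
From Q = K·A·i, i = Q / (K·A) = 5330 / (342.0 × 12870) = 0.001211.
Head loss Δh = i · L = 0.001211 × 1200 = 1.453 m.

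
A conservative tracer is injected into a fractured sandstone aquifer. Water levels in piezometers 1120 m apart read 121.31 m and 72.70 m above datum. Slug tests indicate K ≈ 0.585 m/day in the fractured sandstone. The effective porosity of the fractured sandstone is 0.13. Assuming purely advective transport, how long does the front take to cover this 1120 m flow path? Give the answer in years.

15.7

Hydraulic gradient i = (121.31 − 72.70) / 1120 = 48.61 / 1120 = 0.04340.
Darcy flux q = K · i = 0.5850 × 0.04340 = 0.02539 m/day.
Seepage velocity v = q / n_e = 0.02539 / 0.13 = 0.1953 m/day.
Travel time t = L / v = 1120 / 0.1953 = 5735 days = 15.70 years.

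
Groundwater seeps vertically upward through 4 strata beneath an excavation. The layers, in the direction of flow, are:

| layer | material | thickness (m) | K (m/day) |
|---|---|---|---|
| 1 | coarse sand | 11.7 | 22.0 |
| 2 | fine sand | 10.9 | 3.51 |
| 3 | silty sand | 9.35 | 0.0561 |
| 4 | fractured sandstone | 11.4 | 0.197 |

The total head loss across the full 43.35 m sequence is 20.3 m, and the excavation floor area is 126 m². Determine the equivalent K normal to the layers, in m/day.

Flow is perpendicular to layering, so the layers act in series and the equivalent K is the thickness-weighted harmonic mean.
Total thickness L = 11.7 + 10.9 + 9.35 + 11.4 = 43.35 m.
Σ(b_i/K_i) = 11.7/22.0 + 10.9/3.51 + 9.35/0.0561 + 11.4/0.197 = 228.2 d.
K_eq = L / Σ(b_i/K_i) = 43.35 / 228.2 = 0.1900 m/day.

0.190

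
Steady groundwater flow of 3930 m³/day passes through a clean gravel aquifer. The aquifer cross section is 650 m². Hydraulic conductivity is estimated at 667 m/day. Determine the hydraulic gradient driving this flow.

0.00906

From Q = K·A·i, i = Q / (K·A) = 3930 / (667.0 × 650.0) = 0.009065.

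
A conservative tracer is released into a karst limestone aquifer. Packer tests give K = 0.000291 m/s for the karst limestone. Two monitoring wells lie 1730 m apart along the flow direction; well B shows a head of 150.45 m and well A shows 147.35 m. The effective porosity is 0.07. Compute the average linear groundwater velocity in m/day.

0.644

Convert K: 0.000291 m/s × 86400 = 25.14 m/day.
Hydraulic gradient i = (150.45 − 147.35) / 1730 = 3.1 / 1730 = 0.001792.
Darcy flux q = K · i = 25.14 × 0.001792 = 0.04505 m/day.
Seepage velocity v = q / n_e = 0.04505 / 0.07 = 0.6436 m/day.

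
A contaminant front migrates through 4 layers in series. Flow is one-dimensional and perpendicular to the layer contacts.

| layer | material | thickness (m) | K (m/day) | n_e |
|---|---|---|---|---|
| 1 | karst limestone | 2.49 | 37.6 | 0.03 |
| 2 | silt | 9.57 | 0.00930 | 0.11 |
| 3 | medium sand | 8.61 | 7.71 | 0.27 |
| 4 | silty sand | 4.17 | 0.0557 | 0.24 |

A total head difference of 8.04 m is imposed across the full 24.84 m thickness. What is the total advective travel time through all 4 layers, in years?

With flow normal to the layers, continuity requires the same specific discharge q through every layer.
Σ(b_i/K_i) = 2.49/37.6 + 9.57/0.00930 + 8.61/7.71 + 4.17/0.0557 = 1105 d.
q = Δh / Σ(b_i/K_i) = 8.04 / 1105 = 0.007275 m/day.
In each layer the seepage velocity is v_i = q/n_i, so the layer transit time is t_i = b_i·n_i / q:
  layer 1 (karst limestone): t_1 = 2.49 × 0.03 / 0.007275 = 10.27 d
  layer 2 (silt): t_2 = 9.57 × 0.11 / 0.007275 = 144.7 d
  layer 3 (medium sand): t_3 = 8.61 × 0.27 / 0.007275 = 319.5 d
  layer 4 (silty sand): t_4 = 4.17 × 0.24 / 0.007275 = 137.6 d
Total t = Σ t_i = 612.0 days = 1.676 years.

1.68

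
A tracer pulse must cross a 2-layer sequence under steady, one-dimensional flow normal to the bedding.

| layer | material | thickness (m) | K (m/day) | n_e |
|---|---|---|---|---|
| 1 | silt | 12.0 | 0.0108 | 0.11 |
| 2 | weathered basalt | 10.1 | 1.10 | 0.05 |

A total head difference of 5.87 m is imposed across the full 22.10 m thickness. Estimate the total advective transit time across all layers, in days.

348

With flow normal to the layers, continuity requires the same specific discharge q through every layer.
Σ(b_i/K_i) = 12.0/0.0108 + 10.1/1.10 = 1120 d.
q = Δh / Σ(b_i/K_i) = 5.87 / 1120 = 0.005240 m/day.
In each layer the seepage velocity is v_i = q/n_i, so the layer transit time is t_i = b_i·n_i / q:
  layer 1 (silt): t_1 = 12.0 × 0.11 / 0.005240 = 251.9 d
  layer 2 (weathered basalt): t_2 = 10.1 × 0.05 / 0.005240 = 96.38 d
Total t = Σ t_i = 348.3 days.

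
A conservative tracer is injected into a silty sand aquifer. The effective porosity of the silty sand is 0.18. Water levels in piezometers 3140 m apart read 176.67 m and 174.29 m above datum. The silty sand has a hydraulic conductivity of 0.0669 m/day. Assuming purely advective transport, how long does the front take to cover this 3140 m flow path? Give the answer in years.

Hydraulic gradient i = (176.67 − 174.29) / 3140 = 2.38 / 3140 = 0.0007580.
Darcy flux q = K · i = 0.06690 × 0.0007580 = 5.071e-05 m/day.
Seepage velocity v = q / n_e = 5.071e-05 / 0.18 = 0.0002817 m/day.
Travel time t = L / v = 3140 / 0.0002817 = 1.115e+07 days = 30517 years.

30500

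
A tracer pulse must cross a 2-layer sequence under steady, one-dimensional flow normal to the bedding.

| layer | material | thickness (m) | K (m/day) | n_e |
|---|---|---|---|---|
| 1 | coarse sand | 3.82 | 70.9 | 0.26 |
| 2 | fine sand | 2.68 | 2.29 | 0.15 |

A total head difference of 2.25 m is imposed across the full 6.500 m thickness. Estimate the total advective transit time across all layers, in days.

0.759

With flow normal to the layers, continuity requires the same specific discharge q through every layer.
Σ(b_i/K_i) = 3.82/70.9 + 2.68/2.29 = 1.224 d.
q = Δh / Σ(b_i/K_i) = 2.25 / 1.224 = 1.838 m/day.
In each layer the seepage velocity is v_i = q/n_i, so the layer transit time is t_i = b_i·n_i / q:
  layer 1 (coarse sand): t_1 = 3.82 × 0.26 / 1.838 = 0.5404 d
  layer 2 (fine sand): t_2 = 2.68 × 0.15 / 1.838 = 0.2187 d
Total t = Σ t_i = 0.7591 days.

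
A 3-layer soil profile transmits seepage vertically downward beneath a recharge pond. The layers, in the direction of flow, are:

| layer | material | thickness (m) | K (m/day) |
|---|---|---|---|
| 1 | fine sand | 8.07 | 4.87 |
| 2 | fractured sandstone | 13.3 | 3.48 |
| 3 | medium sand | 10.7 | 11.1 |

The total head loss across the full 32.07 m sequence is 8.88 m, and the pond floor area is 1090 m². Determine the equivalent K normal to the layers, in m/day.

4.98

Flow is perpendicular to layering, so the layers act in series and the equivalent K is the thickness-weighted harmonic mean.
Total thickness L = 8.07 + 13.3 + 10.7 = 32.07 m.
Σ(b_i/K_i) = 8.07/4.87 + 13.3/3.48 + 10.7/11.1 = 6.443 d.
K_eq = L / Σ(b_i/K_i) = 32.07 / 6.443 = 4.978 m/day.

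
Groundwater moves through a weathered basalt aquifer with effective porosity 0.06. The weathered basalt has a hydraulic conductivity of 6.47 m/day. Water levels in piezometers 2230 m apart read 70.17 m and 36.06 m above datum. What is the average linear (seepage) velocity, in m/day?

1.65

Hydraulic gradient i = (70.17 − 36.06) / 2230 = 34.11 / 2230 = 0.01530.
Darcy flux q = K · i = 6.470 × 0.01530 = 0.09896 m/day.
Seepage velocity v = q / n_e = 0.09896 / 0.06 = 1.649 m/day.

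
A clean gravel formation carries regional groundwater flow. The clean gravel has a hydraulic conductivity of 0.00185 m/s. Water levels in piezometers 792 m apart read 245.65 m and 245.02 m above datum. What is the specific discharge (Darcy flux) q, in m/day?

Convert K: 0.00185 m/s × 86400 = 159.8 m/day.
Hydraulic gradient i = (245.65 − 245.02) / 792 = 0.63 / 792 = 0.0007955.
Specific discharge q = K · i = 159.8 × 0.0007955 = 0.1271 m/day.

0.127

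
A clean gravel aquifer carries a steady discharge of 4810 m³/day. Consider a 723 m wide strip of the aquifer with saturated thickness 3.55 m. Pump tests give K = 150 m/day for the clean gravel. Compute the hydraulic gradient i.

Cross-sectional area A = 723 × 3.55 = 2567 m².
From Q = K·A·i, i = Q / (K·A) = 4810 / (150.0 × 2567) = 0.01249.

0.0125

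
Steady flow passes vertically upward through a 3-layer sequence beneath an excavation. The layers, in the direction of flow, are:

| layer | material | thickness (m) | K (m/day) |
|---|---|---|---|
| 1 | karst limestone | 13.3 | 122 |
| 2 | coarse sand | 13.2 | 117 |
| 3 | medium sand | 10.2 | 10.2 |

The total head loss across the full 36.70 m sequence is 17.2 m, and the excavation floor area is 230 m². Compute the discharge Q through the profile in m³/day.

Flow is perpendicular to layering, so the layers act in series and the equivalent K is the thickness-weighted harmonic mean.
Total thickness L = 13.3 + 13.2 + 10.2 = 36.70 m.
Σ(b_i/K_i) = 13.3/122 + 13.2/117 + 10.2/10.2 = 1.222 d.
K_eq = L / Σ(b_i/K_i) = 36.70 / 1.222 = 30.04 m/day.
Q = K_eq · A · (Δh/L) = 30.04 × 230 × (17.2/36.70) = 3238 m³/day.

3240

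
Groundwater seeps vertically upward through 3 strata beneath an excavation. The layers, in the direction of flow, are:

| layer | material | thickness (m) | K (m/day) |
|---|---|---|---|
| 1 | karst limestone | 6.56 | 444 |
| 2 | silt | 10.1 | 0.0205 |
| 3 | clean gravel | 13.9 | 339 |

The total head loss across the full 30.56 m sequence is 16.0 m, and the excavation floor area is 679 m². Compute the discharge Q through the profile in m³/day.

22.0

Flow is perpendicular to layering, so the layers act in series and the equivalent K is the thickness-weighted harmonic mean.
Total thickness L = 6.56 + 10.1 + 13.9 = 30.56 m.
Σ(b_i/K_i) = 6.56/444 + 10.1/0.0205 + 13.9/339 = 492.7 d.
K_eq = L / Σ(b_i/K_i) = 30.56 / 492.7 = 0.06202 m/day.
Q = K_eq · A · (Δh/L) = 0.06202 × 679 × (16.0/30.56) = 22.05 m³/day.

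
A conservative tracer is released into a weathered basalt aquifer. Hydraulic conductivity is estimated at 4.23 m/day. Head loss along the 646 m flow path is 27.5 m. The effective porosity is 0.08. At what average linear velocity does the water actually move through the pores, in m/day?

Hydraulic gradient i = Δh / L = 27.5 / 646 = 0.04257.
Darcy flux q = K · i = 4.230 × 0.04257 = 0.1801 m/day.
Seepage velocity v = q / n_e = 0.1801 / 0.08 = 2.251 m/day.

2.25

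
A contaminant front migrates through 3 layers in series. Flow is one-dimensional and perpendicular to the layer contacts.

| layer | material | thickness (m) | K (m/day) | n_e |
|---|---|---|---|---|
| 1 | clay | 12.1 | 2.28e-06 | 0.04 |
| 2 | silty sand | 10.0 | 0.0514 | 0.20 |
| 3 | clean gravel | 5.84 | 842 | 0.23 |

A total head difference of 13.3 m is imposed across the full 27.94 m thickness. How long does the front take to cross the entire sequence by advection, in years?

With flow normal to the layers, continuity requires the same specific discharge q through every layer.
Σ(b_i/K_i) = 12.1/2.28e-06 + 10.0/0.0514 + 5.84/842 = 5.307e+06 d.
q = Δh / Σ(b_i/K_i) = 13.3 / 5.307e+06 = 2.506e-06 m/day.
In each layer the seepage velocity is v_i = q/n_i, so the layer transit time is t_i = b_i·n_i / q:
  layer 1 (clay): t_1 = 12.1 × 0.04 / 2.506e-06 = 1.931e+05 d
  layer 2 (silty sand): t_2 = 10.0 × 0.20 / 2.506e-06 = 7.981e+05 d
  layer 3 (clean gravel): t_3 = 5.84 × 0.23 / 2.506e-06 = 5.360e+05 d
Total t = Σ t_i = 1.527e+06 days = 4181 years.

4180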